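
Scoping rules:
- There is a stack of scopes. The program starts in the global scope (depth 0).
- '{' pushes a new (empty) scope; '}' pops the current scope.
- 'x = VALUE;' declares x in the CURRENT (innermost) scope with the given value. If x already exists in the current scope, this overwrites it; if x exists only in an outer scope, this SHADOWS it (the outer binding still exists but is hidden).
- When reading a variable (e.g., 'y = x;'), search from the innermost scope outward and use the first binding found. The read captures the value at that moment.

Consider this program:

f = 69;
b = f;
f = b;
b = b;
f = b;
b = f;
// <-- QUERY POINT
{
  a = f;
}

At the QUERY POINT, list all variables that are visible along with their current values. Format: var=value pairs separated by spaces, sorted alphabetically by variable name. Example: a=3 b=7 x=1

Step 1: declare f=69 at depth 0
Step 2: declare b=(read f)=69 at depth 0
Step 3: declare f=(read b)=69 at depth 0
Step 4: declare b=(read b)=69 at depth 0
Step 5: declare f=(read b)=69 at depth 0
Step 6: declare b=(read f)=69 at depth 0
Visible at query point: b=69 f=69

Answer: b=69 f=69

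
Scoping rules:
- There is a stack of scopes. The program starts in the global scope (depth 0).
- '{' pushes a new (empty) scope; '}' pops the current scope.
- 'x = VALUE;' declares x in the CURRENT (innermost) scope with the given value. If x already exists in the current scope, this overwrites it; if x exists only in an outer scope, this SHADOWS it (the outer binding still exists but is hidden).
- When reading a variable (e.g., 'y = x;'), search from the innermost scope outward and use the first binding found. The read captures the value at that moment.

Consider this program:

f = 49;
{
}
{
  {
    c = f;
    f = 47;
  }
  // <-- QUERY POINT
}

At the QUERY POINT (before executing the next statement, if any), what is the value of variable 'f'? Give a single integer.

Step 1: declare f=49 at depth 0
Step 2: enter scope (depth=1)
Step 3: exit scope (depth=0)
Step 4: enter scope (depth=1)
Step 5: enter scope (depth=2)
Step 6: declare c=(read f)=49 at depth 2
Step 7: declare f=47 at depth 2
Step 8: exit scope (depth=1)
Visible at query point: f=49

Answer: 49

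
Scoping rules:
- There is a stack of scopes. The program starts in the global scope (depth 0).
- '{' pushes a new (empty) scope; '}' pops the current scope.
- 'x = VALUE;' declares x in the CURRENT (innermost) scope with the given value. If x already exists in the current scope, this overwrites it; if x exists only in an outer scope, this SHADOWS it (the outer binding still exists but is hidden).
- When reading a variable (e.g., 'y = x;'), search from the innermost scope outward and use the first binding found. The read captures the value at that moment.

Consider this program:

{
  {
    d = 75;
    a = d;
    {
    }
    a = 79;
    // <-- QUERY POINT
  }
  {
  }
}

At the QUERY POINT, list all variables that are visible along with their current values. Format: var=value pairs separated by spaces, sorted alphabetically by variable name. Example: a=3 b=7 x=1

Answer: a=79 d=75

Derivation:
Step 1: enter scope (depth=1)
Step 2: enter scope (depth=2)
Step 3: declare d=75 at depth 2
Step 4: declare a=(read d)=75 at depth 2
Step 5: enter scope (depth=3)
Step 6: exit scope (depth=2)
Step 7: declare a=79 at depth 2
Visible at query point: a=79 d=75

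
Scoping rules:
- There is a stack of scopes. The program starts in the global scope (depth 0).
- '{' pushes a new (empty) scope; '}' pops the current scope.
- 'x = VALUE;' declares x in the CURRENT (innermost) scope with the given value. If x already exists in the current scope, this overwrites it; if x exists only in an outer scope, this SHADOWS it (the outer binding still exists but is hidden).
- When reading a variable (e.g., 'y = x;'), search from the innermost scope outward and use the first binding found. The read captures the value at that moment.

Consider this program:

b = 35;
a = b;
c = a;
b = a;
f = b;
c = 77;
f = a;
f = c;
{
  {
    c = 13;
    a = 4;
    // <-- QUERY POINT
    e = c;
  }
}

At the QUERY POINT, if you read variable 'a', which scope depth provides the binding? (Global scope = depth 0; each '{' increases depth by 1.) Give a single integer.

Answer: 2

Derivation:
Step 1: declare b=35 at depth 0
Step 2: declare a=(read b)=35 at depth 0
Step 3: declare c=(read a)=35 at depth 0
Step 4: declare b=(read a)=35 at depth 0
Step 5: declare f=(read b)=35 at depth 0
Step 6: declare c=77 at depth 0
Step 7: declare f=(read a)=35 at depth 0
Step 8: declare f=(read c)=77 at depth 0
Step 9: enter scope (depth=1)
Step 10: enter scope (depth=2)
Step 11: declare c=13 at depth 2
Step 12: declare a=4 at depth 2
Visible at query point: a=4 b=35 c=13 f=77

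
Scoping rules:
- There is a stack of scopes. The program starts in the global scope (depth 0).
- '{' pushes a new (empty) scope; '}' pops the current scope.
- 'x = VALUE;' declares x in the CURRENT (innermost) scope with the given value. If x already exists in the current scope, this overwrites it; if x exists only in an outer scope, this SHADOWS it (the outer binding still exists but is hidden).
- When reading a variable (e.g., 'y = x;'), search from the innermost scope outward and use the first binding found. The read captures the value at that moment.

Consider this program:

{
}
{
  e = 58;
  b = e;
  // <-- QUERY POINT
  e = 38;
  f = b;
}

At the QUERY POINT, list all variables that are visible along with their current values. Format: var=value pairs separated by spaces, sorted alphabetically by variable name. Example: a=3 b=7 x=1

Answer: b=58 e=58

Derivation:
Step 1: enter scope (depth=1)
Step 2: exit scope (depth=0)
Step 3: enter scope (depth=1)
Step 4: declare e=58 at depth 1
Step 5: declare b=(read e)=58 at depth 1
Visible at query point: b=58 e=58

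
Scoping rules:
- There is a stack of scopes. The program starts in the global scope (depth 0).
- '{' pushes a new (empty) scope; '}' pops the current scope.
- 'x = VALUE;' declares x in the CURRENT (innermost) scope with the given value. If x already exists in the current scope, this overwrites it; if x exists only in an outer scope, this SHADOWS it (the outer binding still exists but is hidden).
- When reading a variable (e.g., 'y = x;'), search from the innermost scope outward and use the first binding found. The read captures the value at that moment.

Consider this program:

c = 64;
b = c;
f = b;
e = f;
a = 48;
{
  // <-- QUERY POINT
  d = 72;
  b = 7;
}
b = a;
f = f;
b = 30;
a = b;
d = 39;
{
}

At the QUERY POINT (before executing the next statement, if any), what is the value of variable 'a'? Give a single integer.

Answer: 48

Derivation:
Step 1: declare c=64 at depth 0
Step 2: declare b=(read c)=64 at depth 0
Step 3: declare f=(read b)=64 at depth 0
Step 4: declare e=(read f)=64 at depth 0
Step 5: declare a=48 at depth 0
Step 6: enter scope (depth=1)
Visible at query point: a=48 b=64 c=64 e=64 f=64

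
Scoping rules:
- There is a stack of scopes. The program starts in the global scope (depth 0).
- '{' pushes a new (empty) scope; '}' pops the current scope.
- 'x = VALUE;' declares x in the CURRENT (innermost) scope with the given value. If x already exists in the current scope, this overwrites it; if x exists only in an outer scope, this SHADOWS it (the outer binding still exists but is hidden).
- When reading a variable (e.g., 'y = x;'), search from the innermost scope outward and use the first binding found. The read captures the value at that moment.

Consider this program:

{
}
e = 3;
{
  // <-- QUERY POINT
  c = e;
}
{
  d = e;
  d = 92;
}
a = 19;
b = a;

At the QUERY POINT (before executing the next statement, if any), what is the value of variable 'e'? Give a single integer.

Step 1: enter scope (depth=1)
Step 2: exit scope (depth=0)
Step 3: declare e=3 at depth 0
Step 4: enter scope (depth=1)
Visible at query point: e=3

Answer: 3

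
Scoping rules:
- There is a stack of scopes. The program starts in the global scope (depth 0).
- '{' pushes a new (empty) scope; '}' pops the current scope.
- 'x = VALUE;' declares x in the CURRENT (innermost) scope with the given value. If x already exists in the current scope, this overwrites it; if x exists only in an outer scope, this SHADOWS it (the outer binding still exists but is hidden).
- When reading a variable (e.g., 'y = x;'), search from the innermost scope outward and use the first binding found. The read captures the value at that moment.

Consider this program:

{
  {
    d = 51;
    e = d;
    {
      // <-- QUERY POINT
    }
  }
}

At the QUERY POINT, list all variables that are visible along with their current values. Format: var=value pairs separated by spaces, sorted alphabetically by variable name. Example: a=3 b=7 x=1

Answer: d=51 e=51

Derivation:
Step 1: enter scope (depth=1)
Step 2: enter scope (depth=2)
Step 3: declare d=51 at depth 2
Step 4: declare e=(read d)=51 at depth 2
Step 5: enter scope (depth=3)
Visible at query point: d=51 e=51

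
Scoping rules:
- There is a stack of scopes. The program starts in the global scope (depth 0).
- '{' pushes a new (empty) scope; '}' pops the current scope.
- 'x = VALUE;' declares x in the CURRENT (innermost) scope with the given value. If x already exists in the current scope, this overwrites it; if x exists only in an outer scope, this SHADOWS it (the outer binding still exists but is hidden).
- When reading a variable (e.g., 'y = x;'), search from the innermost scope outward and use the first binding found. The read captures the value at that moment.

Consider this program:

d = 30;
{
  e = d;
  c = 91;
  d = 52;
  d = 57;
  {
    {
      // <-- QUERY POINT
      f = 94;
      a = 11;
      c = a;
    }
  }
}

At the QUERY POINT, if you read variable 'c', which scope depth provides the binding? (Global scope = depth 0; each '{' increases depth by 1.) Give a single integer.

Answer: 1

Derivation:
Step 1: declare d=30 at depth 0
Step 2: enter scope (depth=1)
Step 3: declare e=(read d)=30 at depth 1
Step 4: declare c=91 at depth 1
Step 5: declare d=52 at depth 1
Step 6: declare d=57 at depth 1
Step 7: enter scope (depth=2)
Step 8: enter scope (depth=3)
Visible at query point: c=91 d=57 e=30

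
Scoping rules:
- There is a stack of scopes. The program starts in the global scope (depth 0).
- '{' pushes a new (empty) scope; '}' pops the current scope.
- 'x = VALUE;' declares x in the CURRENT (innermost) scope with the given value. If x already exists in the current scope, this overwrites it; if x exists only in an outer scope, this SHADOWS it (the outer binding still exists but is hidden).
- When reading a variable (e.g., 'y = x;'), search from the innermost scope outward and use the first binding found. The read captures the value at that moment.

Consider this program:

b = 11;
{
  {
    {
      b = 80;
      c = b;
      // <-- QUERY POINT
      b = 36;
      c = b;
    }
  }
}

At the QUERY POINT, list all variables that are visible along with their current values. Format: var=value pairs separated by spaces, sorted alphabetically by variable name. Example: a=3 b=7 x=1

Step 1: declare b=11 at depth 0
Step 2: enter scope (depth=1)
Step 3: enter scope (depth=2)
Step 4: enter scope (depth=3)
Step 5: declare b=80 at depth 3
Step 6: declare c=(read b)=80 at depth 3
Visible at query point: b=80 c=80

Answer: b=80 c=80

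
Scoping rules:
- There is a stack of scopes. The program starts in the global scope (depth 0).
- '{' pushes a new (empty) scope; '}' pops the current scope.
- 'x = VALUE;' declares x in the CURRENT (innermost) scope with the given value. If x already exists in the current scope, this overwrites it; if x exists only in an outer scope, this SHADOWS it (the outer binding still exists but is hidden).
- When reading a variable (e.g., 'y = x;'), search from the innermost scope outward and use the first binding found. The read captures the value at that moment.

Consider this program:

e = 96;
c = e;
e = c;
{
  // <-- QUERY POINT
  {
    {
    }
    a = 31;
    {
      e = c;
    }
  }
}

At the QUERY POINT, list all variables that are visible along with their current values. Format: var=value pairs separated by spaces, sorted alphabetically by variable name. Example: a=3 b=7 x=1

Step 1: declare e=96 at depth 0
Step 2: declare c=(read e)=96 at depth 0
Step 3: declare e=(read c)=96 at depth 0
Step 4: enter scope (depth=1)
Visible at query point: c=96 e=96

Answer: c=96 e=96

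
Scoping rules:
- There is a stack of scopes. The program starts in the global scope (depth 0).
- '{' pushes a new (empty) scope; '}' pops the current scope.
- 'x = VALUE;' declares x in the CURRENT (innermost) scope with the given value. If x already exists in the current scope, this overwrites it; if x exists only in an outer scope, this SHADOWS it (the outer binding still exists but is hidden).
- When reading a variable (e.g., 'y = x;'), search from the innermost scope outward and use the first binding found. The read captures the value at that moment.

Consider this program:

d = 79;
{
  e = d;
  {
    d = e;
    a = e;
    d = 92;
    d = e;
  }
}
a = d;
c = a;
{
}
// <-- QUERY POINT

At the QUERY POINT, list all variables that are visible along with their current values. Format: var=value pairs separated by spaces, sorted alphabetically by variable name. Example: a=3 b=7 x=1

Answer: a=79 c=79 d=79

Derivation:
Step 1: declare d=79 at depth 0
Step 2: enter scope (depth=1)
Step 3: declare e=(read d)=79 at depth 1
Step 4: enter scope (depth=2)
Step 5: declare d=(read e)=79 at depth 2
Step 6: declare a=(read e)=79 at depth 2
Step 7: declare d=92 at depth 2
Step 8: declare d=(read e)=79 at depth 2
Step 9: exit scope (depth=1)
Step 10: exit scope (depth=0)
Step 11: declare a=(read d)=79 at depth 0
Step 12: declare c=(read a)=79 at depth 0
Step 13: enter scope (depth=1)
Step 14: exit scope (depth=0)
Visible at query point: a=79 c=79 d=79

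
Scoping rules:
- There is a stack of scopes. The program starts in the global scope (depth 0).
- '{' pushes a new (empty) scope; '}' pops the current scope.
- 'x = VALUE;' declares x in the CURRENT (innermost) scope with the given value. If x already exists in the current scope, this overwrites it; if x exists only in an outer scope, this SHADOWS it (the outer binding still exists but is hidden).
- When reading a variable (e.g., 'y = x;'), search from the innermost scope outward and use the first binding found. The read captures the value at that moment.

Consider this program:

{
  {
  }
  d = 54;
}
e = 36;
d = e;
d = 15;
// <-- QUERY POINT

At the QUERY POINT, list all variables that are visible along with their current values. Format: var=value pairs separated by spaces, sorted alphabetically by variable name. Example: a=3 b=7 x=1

Answer: d=15 e=36

Derivation:
Step 1: enter scope (depth=1)
Step 2: enter scope (depth=2)
Step 3: exit scope (depth=1)
Step 4: declare d=54 at depth 1
Step 5: exit scope (depth=0)
Step 6: declare e=36 at depth 0
Step 7: declare d=(read e)=36 at depth 0
Step 8: declare d=15 at depth 0
Visible at query point: d=15 e=36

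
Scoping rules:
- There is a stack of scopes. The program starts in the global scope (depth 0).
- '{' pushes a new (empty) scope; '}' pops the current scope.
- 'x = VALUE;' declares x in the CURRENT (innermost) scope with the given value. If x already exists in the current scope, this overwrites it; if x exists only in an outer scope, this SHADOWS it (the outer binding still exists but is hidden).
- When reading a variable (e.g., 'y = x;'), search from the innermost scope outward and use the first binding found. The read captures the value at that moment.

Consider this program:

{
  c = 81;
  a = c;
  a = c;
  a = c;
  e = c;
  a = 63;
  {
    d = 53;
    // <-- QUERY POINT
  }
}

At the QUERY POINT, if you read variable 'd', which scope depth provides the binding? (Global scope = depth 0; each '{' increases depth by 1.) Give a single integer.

Answer: 2

Derivation:
Step 1: enter scope (depth=1)
Step 2: declare c=81 at depth 1
Step 3: declare a=(read c)=81 at depth 1
Step 4: declare a=(read c)=81 at depth 1
Step 5: declare a=(read c)=81 at depth 1
Step 6: declare e=(read c)=81 at depth 1
Step 7: declare a=63 at depth 1
Step 8: enter scope (depth=2)
Step 9: declare d=53 at depth 2
Visible at query point: a=63 c=81 d=53 e=81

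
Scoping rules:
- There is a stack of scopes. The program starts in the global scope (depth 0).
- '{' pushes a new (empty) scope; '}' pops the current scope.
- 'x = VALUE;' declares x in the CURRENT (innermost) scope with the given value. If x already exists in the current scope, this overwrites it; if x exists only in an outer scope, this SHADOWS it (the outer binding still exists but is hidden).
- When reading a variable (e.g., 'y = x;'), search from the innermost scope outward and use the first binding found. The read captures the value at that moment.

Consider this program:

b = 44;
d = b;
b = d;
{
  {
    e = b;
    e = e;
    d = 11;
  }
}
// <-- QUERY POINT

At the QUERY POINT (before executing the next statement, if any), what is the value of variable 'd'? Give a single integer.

Answer: 44

Derivation:
Step 1: declare b=44 at depth 0
Step 2: declare d=(read b)=44 at depth 0
Step 3: declare b=(read d)=44 at depth 0
Step 4: enter scope (depth=1)
Step 5: enter scope (depth=2)
Step 6: declare e=(read b)=44 at depth 2
Step 7: declare e=(read e)=44 at depth 2
Step 8: declare d=11 at depth 2
Step 9: exit scope (depth=1)
Step 10: exit scope (depth=0)
Visible at query point: b=44 d=44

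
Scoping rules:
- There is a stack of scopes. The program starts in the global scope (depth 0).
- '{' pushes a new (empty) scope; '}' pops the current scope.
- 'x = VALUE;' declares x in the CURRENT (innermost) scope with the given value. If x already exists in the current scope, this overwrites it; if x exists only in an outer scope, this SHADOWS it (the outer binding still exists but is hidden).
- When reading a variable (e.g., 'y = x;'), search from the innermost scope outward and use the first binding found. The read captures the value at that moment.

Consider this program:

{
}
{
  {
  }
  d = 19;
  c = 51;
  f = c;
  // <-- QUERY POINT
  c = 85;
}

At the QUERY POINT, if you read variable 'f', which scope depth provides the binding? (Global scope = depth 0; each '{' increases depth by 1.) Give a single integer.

Answer: 1

Derivation:
Step 1: enter scope (depth=1)
Step 2: exit scope (depth=0)
Step 3: enter scope (depth=1)
Step 4: enter scope (depth=2)
Step 5: exit scope (depth=1)
Step 6: declare d=19 at depth 1
Step 7: declare c=51 at depth 1
Step 8: declare f=(read c)=51 at depth 1
Visible at query point: c=51 d=19 f=51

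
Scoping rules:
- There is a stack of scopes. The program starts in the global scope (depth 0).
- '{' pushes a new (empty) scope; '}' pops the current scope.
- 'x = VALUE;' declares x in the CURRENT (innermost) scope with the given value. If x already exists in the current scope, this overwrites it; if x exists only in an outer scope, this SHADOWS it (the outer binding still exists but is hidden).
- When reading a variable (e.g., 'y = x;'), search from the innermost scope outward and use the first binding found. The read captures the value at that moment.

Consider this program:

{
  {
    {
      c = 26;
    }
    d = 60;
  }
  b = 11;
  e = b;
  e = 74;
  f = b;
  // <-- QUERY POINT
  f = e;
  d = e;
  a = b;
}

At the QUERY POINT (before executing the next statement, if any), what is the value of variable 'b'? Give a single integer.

Answer: 11

Derivation:
Step 1: enter scope (depth=1)
Step 2: enter scope (depth=2)
Step 3: enter scope (depth=3)
Step 4: declare c=26 at depth 3
Step 5: exit scope (depth=2)
Step 6: declare d=60 at depth 2
Step 7: exit scope (depth=1)
Step 8: declare b=11 at depth 1
Step 9: declare e=(read b)=11 at depth 1
Step 10: declare e=74 at depth 1
Step 11: declare f=(read b)=11 at depth 1
Visible at query point: b=11 e=74 f=11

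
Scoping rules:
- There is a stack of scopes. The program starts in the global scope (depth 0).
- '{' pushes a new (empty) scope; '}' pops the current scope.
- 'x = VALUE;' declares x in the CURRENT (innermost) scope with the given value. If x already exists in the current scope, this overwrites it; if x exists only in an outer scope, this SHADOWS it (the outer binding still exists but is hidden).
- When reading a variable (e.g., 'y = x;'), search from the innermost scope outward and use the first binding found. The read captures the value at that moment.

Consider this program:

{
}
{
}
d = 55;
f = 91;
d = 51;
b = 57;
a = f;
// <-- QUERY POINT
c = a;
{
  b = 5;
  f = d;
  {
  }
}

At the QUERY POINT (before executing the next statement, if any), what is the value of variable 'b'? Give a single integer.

Answer: 57

Derivation:
Step 1: enter scope (depth=1)
Step 2: exit scope (depth=0)
Step 3: enter scope (depth=1)
Step 4: exit scope (depth=0)
Step 5: declare d=55 at depth 0
Step 6: declare f=91 at depth 0
Step 7: declare d=51 at depth 0
Step 8: declare b=57 at depth 0
Step 9: declare a=(read f)=91 at depth 0
Visible at query point: a=91 b=57 d=51 f=91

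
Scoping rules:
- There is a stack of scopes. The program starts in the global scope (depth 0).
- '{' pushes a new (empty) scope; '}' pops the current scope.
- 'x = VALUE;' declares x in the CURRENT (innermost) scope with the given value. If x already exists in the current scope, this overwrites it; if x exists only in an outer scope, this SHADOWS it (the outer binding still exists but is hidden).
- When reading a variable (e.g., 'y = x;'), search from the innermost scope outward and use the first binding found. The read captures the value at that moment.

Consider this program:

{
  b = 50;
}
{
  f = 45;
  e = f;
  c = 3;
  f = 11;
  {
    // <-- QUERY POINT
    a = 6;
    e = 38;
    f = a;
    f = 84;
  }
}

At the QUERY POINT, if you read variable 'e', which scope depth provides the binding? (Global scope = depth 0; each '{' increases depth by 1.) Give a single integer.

Answer: 1

Derivation:
Step 1: enter scope (depth=1)
Step 2: declare b=50 at depth 1
Step 3: exit scope (depth=0)
Step 4: enter scope (depth=1)
Step 5: declare f=45 at depth 1
Step 6: declare e=(read f)=45 at depth 1
Step 7: declare c=3 at depth 1
Step 8: declare f=11 at depth 1
Step 9: enter scope (depth=2)
Visible at query point: c=3 e=45 f=11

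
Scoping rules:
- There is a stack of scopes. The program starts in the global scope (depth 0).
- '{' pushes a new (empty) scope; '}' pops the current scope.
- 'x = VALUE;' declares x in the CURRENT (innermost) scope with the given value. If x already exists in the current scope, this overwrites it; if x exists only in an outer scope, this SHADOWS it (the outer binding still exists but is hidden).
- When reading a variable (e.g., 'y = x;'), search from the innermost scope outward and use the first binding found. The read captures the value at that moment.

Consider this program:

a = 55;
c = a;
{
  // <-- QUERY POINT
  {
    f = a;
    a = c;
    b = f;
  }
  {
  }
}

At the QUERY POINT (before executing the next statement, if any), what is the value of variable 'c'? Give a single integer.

Step 1: declare a=55 at depth 0
Step 2: declare c=(read a)=55 at depth 0
Step 3: enter scope (depth=1)
Visible at query point: a=55 c=55

Answer: 55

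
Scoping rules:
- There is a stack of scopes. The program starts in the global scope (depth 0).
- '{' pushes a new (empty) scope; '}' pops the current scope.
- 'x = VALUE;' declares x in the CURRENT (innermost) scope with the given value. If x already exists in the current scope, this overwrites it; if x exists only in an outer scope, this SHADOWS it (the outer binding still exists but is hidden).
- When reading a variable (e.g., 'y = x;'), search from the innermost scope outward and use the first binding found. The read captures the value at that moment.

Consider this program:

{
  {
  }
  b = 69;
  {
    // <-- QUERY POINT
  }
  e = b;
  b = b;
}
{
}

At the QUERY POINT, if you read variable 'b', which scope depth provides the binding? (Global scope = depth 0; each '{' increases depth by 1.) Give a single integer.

Step 1: enter scope (depth=1)
Step 2: enter scope (depth=2)
Step 3: exit scope (depth=1)
Step 4: declare b=69 at depth 1
Step 5: enter scope (depth=2)
Visible at query point: b=69

Answer: 1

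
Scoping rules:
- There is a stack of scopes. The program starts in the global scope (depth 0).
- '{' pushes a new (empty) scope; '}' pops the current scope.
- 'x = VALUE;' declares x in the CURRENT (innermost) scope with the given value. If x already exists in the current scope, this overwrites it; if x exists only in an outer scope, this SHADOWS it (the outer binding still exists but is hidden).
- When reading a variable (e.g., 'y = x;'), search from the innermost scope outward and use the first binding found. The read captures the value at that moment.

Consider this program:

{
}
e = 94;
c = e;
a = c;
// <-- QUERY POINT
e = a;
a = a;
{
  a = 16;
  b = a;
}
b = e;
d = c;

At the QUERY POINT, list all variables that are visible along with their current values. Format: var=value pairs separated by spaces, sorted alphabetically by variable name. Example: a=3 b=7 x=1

Answer: a=94 c=94 e=94

Derivation:
Step 1: enter scope (depth=1)
Step 2: exit scope (depth=0)
Step 3: declare e=94 at depth 0
Step 4: declare c=(read e)=94 at depth 0
Step 5: declare a=(read c)=94 at depth 0
Visible at query point: a=94 c=94 e=94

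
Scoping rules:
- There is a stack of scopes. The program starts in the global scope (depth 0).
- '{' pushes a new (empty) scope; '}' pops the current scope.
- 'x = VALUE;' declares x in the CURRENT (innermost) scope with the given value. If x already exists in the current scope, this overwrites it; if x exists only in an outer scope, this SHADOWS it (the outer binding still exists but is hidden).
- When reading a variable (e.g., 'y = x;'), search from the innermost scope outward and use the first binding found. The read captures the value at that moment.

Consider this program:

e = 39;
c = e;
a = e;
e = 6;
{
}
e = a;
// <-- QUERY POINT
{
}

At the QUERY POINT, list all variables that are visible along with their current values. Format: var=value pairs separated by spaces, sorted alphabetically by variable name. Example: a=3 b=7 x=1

Answer: a=39 c=39 e=39

Derivation:
Step 1: declare e=39 at depth 0
Step 2: declare c=(read e)=39 at depth 0
Step 3: declare a=(read e)=39 at depth 0
Step 4: declare e=6 at depth 0
Step 5: enter scope (depth=1)
Step 6: exit scope (depth=0)
Step 7: declare e=(read a)=39 at depth 0
Visible at query point: a=39 c=39 e=39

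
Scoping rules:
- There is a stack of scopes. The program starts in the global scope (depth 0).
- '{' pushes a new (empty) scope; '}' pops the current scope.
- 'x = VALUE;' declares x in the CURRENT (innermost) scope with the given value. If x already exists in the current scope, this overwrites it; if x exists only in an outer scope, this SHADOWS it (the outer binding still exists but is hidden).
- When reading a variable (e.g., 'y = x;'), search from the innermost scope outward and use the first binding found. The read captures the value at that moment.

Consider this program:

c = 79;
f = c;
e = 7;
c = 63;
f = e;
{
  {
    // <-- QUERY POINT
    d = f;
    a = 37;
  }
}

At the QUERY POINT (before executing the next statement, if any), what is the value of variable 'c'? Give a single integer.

Answer: 63

Derivation:
Step 1: declare c=79 at depth 0
Step 2: declare f=(read c)=79 at depth 0
Step 3: declare e=7 at depth 0
Step 4: declare c=63 at depth 0
Step 5: declare f=(read e)=7 at depth 0
Step 6: enter scope (depth=1)
Step 7: enter scope (depth=2)
Visible at query point: c=63 e=7 f=7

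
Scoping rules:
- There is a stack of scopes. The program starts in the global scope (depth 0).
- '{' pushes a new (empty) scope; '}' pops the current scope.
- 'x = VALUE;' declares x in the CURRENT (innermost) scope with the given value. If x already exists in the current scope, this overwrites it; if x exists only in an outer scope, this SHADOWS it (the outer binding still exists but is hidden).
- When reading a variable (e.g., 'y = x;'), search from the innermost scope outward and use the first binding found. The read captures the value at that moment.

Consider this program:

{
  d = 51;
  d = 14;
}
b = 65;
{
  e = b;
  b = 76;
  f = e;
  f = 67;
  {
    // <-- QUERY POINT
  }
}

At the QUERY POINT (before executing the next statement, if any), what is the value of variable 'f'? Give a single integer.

Step 1: enter scope (depth=1)
Step 2: declare d=51 at depth 1
Step 3: declare d=14 at depth 1
Step 4: exit scope (depth=0)
Step 5: declare b=65 at depth 0
Step 6: enter scope (depth=1)
Step 7: declare e=(read b)=65 at depth 1
Step 8: declare b=76 at depth 1
Step 9: declare f=(read e)=65 at depth 1
Step 10: declare f=67 at depth 1
Step 11: enter scope (depth=2)
Visible at query point: b=76 e=65 f=67

Answer: 67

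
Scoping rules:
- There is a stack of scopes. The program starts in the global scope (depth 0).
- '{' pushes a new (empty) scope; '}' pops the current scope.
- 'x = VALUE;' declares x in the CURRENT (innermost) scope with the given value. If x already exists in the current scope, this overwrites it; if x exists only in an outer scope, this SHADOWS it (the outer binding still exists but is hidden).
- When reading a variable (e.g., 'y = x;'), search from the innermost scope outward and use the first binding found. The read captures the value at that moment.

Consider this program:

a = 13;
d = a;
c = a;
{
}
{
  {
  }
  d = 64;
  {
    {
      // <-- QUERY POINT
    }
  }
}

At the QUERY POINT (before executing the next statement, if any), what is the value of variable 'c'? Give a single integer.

Answer: 13

Derivation:
Step 1: declare a=13 at depth 0
Step 2: declare d=(read a)=13 at depth 0
Step 3: declare c=(read a)=13 at depth 0
Step 4: enter scope (depth=1)
Step 5: exit scope (depth=0)
Step 6: enter scope (depth=1)
Step 7: enter scope (depth=2)
Step 8: exit scope (depth=1)
Step 9: declare d=64 at depth 1
Step 10: enter scope (depth=2)
Step 11: enter scope (depth=3)
Visible at query point: a=13 c=13 d=64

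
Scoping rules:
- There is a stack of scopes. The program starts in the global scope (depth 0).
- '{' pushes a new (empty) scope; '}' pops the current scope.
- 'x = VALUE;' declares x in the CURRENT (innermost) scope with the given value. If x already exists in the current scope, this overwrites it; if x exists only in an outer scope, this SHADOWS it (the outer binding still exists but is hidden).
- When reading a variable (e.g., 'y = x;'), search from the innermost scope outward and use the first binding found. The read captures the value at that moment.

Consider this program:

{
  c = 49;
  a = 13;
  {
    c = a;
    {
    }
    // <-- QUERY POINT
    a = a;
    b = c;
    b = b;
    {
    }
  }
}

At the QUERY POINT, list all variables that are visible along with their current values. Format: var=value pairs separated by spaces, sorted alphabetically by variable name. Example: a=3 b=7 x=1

Answer: a=13 c=13

Derivation:
Step 1: enter scope (depth=1)
Step 2: declare c=49 at depth 1
Step 3: declare a=13 at depth 1
Step 4: enter scope (depth=2)
Step 5: declare c=(read a)=13 at depth 2
Step 6: enter scope (depth=3)
Step 7: exit scope (depth=2)
Visible at query point: a=13 c=13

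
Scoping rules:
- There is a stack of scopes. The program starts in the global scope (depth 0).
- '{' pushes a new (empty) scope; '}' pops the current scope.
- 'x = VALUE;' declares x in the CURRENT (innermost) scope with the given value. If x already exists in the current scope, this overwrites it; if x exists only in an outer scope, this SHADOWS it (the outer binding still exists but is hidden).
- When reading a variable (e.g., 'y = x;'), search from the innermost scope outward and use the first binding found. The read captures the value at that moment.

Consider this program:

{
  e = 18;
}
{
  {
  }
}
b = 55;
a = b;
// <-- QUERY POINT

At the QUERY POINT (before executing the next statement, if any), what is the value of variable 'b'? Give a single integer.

Answer: 55

Derivation:
Step 1: enter scope (depth=1)
Step 2: declare e=18 at depth 1
Step 3: exit scope (depth=0)
Step 4: enter scope (depth=1)
Step 5: enter scope (depth=2)
Step 6: exit scope (depth=1)
Step 7: exit scope (depth=0)
Step 8: declare b=55 at depth 0
Step 9: declare a=(read b)=55 at depth 0
Visible at query point: a=55 b=55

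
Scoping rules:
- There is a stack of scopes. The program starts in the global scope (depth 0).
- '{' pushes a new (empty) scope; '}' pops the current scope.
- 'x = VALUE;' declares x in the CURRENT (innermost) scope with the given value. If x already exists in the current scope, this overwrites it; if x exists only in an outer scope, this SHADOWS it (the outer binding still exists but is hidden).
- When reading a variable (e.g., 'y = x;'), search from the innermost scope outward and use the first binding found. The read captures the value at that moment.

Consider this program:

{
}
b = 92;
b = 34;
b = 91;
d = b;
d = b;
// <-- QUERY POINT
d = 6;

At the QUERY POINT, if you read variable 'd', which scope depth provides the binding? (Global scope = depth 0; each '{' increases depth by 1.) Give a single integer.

Answer: 0

Derivation:
Step 1: enter scope (depth=1)
Step 2: exit scope (depth=0)
Step 3: declare b=92 at depth 0
Step 4: declare b=34 at depth 0
Step 5: declare b=91 at depth 0
Step 6: declare d=(read b)=91 at depth 0
Step 7: declare d=(read b)=91 at depth 0
Visible at query point: b=91 d=91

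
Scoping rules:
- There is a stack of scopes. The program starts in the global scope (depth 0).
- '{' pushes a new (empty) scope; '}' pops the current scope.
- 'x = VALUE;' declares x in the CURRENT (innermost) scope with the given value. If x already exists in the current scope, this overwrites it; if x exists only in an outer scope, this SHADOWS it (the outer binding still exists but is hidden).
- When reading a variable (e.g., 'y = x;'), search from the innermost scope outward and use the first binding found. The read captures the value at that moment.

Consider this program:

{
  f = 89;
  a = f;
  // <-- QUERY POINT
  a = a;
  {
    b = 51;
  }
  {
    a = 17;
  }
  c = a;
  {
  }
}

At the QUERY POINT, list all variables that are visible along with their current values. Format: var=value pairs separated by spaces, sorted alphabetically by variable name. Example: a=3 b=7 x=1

Answer: a=89 f=89

Derivation:
Step 1: enter scope (depth=1)
Step 2: declare f=89 at depth 1
Step 3: declare a=(read f)=89 at depth 1
Visible at query point: a=89 f=89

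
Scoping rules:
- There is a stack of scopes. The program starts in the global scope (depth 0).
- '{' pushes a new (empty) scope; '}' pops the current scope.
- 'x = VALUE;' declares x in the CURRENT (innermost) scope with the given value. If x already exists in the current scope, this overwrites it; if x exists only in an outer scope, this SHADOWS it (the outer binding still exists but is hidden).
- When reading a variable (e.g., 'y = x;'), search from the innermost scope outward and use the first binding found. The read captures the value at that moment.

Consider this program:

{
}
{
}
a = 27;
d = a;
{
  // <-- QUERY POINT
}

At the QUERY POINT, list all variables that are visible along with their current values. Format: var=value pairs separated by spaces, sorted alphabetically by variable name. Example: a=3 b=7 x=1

Answer: a=27 d=27

Derivation:
Step 1: enter scope (depth=1)
Step 2: exit scope (depth=0)
Step 3: enter scope (depth=1)
Step 4: exit scope (depth=0)
Step 5: declare a=27 at depth 0
Step 6: declare d=(read a)=27 at depth 0
Step 7: enter scope (depth=1)
Visible at query point: a=27 d=27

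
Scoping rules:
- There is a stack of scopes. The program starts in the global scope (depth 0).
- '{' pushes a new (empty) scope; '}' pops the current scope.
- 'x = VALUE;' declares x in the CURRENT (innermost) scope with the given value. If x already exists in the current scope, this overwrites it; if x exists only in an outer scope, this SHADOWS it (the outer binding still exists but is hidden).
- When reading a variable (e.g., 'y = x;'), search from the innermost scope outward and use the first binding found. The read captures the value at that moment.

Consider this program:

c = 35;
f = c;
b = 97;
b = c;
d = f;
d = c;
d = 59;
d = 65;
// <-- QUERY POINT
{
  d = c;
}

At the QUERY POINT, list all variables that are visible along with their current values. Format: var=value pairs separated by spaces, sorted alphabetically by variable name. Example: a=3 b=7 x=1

Step 1: declare c=35 at depth 0
Step 2: declare f=(read c)=35 at depth 0
Step 3: declare b=97 at depth 0
Step 4: declare b=(read c)=35 at depth 0
Step 5: declare d=(read f)=35 at depth 0
Step 6: declare d=(read c)=35 at depth 0
Step 7: declare d=59 at depth 0
Step 8: declare d=65 at depth 0
Visible at query point: b=35 c=35 d=65 f=35

Answer: b=35 c=35 d=65 f=35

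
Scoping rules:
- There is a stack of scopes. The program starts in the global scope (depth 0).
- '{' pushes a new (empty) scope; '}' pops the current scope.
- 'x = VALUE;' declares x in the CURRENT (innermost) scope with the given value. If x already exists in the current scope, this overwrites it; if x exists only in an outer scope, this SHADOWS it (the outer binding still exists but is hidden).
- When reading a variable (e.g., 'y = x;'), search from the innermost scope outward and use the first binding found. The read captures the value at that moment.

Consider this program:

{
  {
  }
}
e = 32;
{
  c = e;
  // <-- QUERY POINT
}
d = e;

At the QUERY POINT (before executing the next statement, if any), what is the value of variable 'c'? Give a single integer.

Step 1: enter scope (depth=1)
Step 2: enter scope (depth=2)
Step 3: exit scope (depth=1)
Step 4: exit scope (depth=0)
Step 5: declare e=32 at depth 0
Step 6: enter scope (depth=1)
Step 7: declare c=(read e)=32 at depth 1
Visible at query point: c=32 e=32

Answer: 32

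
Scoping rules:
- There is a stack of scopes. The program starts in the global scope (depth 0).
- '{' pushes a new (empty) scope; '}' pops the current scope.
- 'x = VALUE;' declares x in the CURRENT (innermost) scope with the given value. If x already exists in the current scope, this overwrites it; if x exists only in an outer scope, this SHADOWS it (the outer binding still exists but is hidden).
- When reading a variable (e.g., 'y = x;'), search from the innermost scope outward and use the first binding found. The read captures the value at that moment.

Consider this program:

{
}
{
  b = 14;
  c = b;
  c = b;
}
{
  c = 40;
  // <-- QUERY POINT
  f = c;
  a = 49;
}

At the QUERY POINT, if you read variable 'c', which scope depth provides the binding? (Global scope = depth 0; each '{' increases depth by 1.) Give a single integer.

Step 1: enter scope (depth=1)
Step 2: exit scope (depth=0)
Step 3: enter scope (depth=1)
Step 4: declare b=14 at depth 1
Step 5: declare c=(read b)=14 at depth 1
Step 6: declare c=(read b)=14 at depth 1
Step 7: exit scope (depth=0)
Step 8: enter scope (depth=1)
Step 9: declare c=40 at depth 1
Visible at query point: c=40

Answer: 1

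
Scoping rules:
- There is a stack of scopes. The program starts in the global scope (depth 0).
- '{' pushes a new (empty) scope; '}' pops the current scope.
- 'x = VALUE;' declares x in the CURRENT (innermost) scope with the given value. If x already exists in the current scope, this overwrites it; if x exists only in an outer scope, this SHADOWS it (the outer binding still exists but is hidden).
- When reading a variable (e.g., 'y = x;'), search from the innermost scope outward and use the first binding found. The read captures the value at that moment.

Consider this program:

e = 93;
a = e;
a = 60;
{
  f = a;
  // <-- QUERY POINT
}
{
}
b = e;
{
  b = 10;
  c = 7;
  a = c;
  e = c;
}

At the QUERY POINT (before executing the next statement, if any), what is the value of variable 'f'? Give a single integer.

Answer: 60

Derivation:
Step 1: declare e=93 at depth 0
Step 2: declare a=(read e)=93 at depth 0
Step 3: declare a=60 at depth 0
Step 4: enter scope (depth=1)
Step 5: declare f=(read a)=60 at depth 1
Visible at query point: a=60 e=93 f=60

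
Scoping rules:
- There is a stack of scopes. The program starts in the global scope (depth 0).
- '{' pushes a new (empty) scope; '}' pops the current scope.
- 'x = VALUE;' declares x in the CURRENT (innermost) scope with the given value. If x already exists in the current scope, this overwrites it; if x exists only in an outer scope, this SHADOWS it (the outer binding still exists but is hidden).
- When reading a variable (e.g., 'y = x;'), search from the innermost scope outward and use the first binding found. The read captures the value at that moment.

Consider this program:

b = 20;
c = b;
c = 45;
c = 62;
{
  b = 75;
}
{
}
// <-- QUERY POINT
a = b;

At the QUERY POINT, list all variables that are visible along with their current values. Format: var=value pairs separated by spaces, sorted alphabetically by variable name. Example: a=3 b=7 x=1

Step 1: declare b=20 at depth 0
Step 2: declare c=(read b)=20 at depth 0
Step 3: declare c=45 at depth 0
Step 4: declare c=62 at depth 0
Step 5: enter scope (depth=1)
Step 6: declare b=75 at depth 1
Step 7: exit scope (depth=0)
Step 8: enter scope (depth=1)
Step 9: exit scope (depth=0)
Visible at query point: b=20 c=62

Answer: b=20 c=62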